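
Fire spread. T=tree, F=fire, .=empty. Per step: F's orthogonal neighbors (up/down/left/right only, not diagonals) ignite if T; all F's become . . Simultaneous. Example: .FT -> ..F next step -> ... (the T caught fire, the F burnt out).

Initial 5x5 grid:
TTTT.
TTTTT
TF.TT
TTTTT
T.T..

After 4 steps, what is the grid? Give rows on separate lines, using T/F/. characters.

Step 1: 3 trees catch fire, 1 burn out
  TTTT.
  TFTTT
  F..TT
  TFTTT
  T.T..
Step 2: 5 trees catch fire, 3 burn out
  TFTT.
  F.FTT
  ...TT
  F.FTT
  T.T..
Step 3: 6 trees catch fire, 5 burn out
  F.FT.
  ...FT
  ...TT
  ...FT
  F.F..
Step 4: 4 trees catch fire, 6 burn out
  ...F.
  ....F
  ...FT
  ....F
  .....

...F.
....F
...FT
....F
.....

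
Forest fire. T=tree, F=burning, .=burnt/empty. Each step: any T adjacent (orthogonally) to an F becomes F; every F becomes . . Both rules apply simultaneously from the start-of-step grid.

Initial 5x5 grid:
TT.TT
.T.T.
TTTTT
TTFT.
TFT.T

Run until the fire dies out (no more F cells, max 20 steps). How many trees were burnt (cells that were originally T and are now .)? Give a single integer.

Answer: 16

Derivation:
Step 1: +5 fires, +2 burnt (F count now 5)
Step 2: +3 fires, +5 burnt (F count now 3)
Step 3: +4 fires, +3 burnt (F count now 4)
Step 4: +2 fires, +4 burnt (F count now 2)
Step 5: +2 fires, +2 burnt (F count now 2)
Step 6: +0 fires, +2 burnt (F count now 0)
Fire out after step 6
Initially T: 17, now '.': 24
Total burnt (originally-T cells now '.'): 16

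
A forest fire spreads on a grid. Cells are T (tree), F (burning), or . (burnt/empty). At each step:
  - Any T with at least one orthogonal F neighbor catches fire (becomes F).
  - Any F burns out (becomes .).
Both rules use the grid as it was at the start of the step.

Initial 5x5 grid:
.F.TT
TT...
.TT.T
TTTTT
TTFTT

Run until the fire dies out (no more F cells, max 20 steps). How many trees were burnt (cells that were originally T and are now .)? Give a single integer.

Answer: 14

Derivation:
Step 1: +4 fires, +2 burnt (F count now 4)
Step 2: +7 fires, +4 burnt (F count now 7)
Step 3: +2 fires, +7 burnt (F count now 2)
Step 4: +1 fires, +2 burnt (F count now 1)
Step 5: +0 fires, +1 burnt (F count now 0)
Fire out after step 5
Initially T: 16, now '.': 23
Total burnt (originally-T cells now '.'): 14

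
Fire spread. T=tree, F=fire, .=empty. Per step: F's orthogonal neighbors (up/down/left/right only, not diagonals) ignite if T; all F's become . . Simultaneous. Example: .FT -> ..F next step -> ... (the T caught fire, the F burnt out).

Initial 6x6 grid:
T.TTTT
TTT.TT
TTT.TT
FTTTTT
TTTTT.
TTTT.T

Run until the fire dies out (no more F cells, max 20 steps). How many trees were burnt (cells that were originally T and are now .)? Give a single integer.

Answer: 29

Derivation:
Step 1: +3 fires, +1 burnt (F count now 3)
Step 2: +5 fires, +3 burnt (F count now 5)
Step 3: +6 fires, +5 burnt (F count now 6)
Step 4: +4 fires, +6 burnt (F count now 4)
Step 5: +5 fires, +4 burnt (F count now 5)
Step 6: +3 fires, +5 burnt (F count now 3)
Step 7: +2 fires, +3 burnt (F count now 2)
Step 8: +1 fires, +2 burnt (F count now 1)
Step 9: +0 fires, +1 burnt (F count now 0)
Fire out after step 9
Initially T: 30, now '.': 35
Total burnt (originally-T cells now '.'): 29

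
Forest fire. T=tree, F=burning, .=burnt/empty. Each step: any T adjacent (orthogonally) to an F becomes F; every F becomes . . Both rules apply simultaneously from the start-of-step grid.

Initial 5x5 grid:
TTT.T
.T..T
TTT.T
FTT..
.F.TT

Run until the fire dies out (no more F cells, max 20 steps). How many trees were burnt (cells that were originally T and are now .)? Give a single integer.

Step 1: +2 fires, +2 burnt (F count now 2)
Step 2: +2 fires, +2 burnt (F count now 2)
Step 3: +2 fires, +2 burnt (F count now 2)
Step 4: +1 fires, +2 burnt (F count now 1)
Step 5: +2 fires, +1 burnt (F count now 2)
Step 6: +0 fires, +2 burnt (F count now 0)
Fire out after step 6
Initially T: 14, now '.': 20
Total burnt (originally-T cells now '.'): 9

Answer: 9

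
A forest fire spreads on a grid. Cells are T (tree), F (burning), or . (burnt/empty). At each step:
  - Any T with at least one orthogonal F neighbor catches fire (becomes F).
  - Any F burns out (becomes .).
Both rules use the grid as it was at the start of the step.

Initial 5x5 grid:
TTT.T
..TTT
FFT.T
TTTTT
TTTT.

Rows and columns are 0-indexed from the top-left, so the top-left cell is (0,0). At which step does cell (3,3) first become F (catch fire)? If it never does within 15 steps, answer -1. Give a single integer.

Step 1: cell (3,3)='T' (+3 fires, +2 burnt)
Step 2: cell (3,3)='T' (+4 fires, +3 burnt)
Step 3: cell (3,3)='F' (+4 fires, +4 burnt)
  -> target ignites at step 3
Step 4: cell (3,3)='.' (+4 fires, +4 burnt)
Step 5: cell (3,3)='.' (+3 fires, +4 burnt)
Step 6: cell (3,3)='.' (+0 fires, +3 burnt)
  fire out at step 6

3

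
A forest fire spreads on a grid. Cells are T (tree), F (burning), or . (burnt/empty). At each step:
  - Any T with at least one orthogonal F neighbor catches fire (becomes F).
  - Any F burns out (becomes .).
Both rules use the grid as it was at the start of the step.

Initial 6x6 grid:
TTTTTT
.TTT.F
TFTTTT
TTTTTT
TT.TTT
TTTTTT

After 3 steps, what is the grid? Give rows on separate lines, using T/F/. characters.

Step 1: 6 trees catch fire, 2 burn out
  TTTTTF
  .FTT..
  F.FTTF
  TFTTTT
  TT.TTT
  TTTTTT
Step 2: 9 trees catch fire, 6 burn out
  TFTTF.
  ..FT..
  ...FF.
  F.FTTF
  TF.TTT
  TTTTTT
Step 3: 9 trees catch fire, 9 burn out
  F.FF..
  ...F..
  ......
  ...FF.
  F..TTF
  TFTTTT

F.FF..
...F..
......
...FF.
F..TTF
TFTTTT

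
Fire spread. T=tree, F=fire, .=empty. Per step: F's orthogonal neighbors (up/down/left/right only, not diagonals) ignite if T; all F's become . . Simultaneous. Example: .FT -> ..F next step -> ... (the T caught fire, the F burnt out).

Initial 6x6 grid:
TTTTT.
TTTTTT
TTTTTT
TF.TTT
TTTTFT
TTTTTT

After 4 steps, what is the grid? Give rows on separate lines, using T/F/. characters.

Step 1: 7 trees catch fire, 2 burn out
  TTTTT.
  TTTTTT
  TFTTTT
  F..TFT
  TFTF.F
  TTTTFT
Step 2: 11 trees catch fire, 7 burn out
  TTTTT.
  TFTTTT
  F.FTFT
  ...F.F
  F.F...
  TFTF.F
Step 3: 8 trees catch fire, 11 burn out
  TFTTT.
  F.FTFT
  ...F.F
  ......
  ......
  F.F...
Step 4: 5 trees catch fire, 8 burn out
  F.FTF.
  ...F.F
  ......
  ......
  ......
  ......

F.FTF.
...F.F
......
......
......
......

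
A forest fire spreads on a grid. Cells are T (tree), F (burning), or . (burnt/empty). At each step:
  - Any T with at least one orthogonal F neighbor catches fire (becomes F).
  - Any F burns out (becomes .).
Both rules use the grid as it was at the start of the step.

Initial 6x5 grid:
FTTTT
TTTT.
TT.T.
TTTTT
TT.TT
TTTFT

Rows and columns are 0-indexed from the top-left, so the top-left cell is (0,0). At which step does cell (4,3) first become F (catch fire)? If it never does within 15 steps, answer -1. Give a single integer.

Step 1: cell (4,3)='F' (+5 fires, +2 burnt)
  -> target ignites at step 1
Step 2: cell (4,3)='.' (+6 fires, +5 burnt)
Step 3: cell (4,3)='.' (+9 fires, +6 burnt)
Step 4: cell (4,3)='.' (+4 fires, +9 burnt)
Step 5: cell (4,3)='.' (+0 fires, +4 burnt)
  fire out at step 5

1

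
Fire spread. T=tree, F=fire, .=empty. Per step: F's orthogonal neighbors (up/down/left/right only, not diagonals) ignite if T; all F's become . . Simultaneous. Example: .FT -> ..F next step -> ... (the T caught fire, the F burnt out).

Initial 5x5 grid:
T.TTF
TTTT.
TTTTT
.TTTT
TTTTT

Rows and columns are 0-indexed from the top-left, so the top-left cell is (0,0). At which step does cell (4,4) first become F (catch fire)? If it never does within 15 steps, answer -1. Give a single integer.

Step 1: cell (4,4)='T' (+1 fires, +1 burnt)
Step 2: cell (4,4)='T' (+2 fires, +1 burnt)
Step 3: cell (4,4)='T' (+2 fires, +2 burnt)
Step 4: cell (4,4)='T' (+4 fires, +2 burnt)
Step 5: cell (4,4)='T' (+5 fires, +4 burnt)
Step 6: cell (4,4)='F' (+5 fires, +5 burnt)
  -> target ignites at step 6
Step 7: cell (4,4)='.' (+1 fires, +5 burnt)
Step 8: cell (4,4)='.' (+1 fires, +1 burnt)
Step 9: cell (4,4)='.' (+0 fires, +1 burnt)
  fire out at step 9

6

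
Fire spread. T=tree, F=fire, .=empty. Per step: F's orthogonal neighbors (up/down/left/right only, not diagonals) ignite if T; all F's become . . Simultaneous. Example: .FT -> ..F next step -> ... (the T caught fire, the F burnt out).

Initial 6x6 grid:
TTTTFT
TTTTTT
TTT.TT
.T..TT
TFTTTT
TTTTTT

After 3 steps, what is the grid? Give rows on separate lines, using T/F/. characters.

Step 1: 7 trees catch fire, 2 burn out
  TTTF.F
  TTTTFT
  TTT.TT
  .F..TT
  F.FTTT
  TFTTTT
Step 2: 8 trees catch fire, 7 burn out
  TTF...
  TTTF.F
  TFT.FT
  ....TT
  ...FTT
  F.FTTT
Step 3: 9 trees catch fire, 8 burn out
  TF....
  TFF...
  F.F..F
  ....FT
  ....FT
  ...FTT

TF....
TFF...
F.F..F
....FT
....FT
...FTT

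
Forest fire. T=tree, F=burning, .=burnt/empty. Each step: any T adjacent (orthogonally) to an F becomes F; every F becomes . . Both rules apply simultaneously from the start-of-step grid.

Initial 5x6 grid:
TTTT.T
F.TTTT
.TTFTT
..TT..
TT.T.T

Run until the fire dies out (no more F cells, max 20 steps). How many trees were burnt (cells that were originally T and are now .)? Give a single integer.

Step 1: +5 fires, +2 burnt (F count now 5)
Step 2: +8 fires, +5 burnt (F count now 8)
Step 3: +2 fires, +8 burnt (F count now 2)
Step 4: +1 fires, +2 burnt (F count now 1)
Step 5: +0 fires, +1 burnt (F count now 0)
Fire out after step 5
Initially T: 19, now '.': 27
Total burnt (originally-T cells now '.'): 16

Answer: 16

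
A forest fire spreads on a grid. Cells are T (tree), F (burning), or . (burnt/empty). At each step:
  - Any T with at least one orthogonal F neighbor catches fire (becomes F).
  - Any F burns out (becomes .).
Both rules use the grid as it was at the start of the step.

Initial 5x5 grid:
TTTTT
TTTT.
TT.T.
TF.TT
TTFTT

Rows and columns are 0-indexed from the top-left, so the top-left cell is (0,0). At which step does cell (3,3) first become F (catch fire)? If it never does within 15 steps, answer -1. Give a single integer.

Step 1: cell (3,3)='T' (+4 fires, +2 burnt)
Step 2: cell (3,3)='F' (+5 fires, +4 burnt)
  -> target ignites at step 2
Step 3: cell (3,3)='.' (+5 fires, +5 burnt)
Step 4: cell (3,3)='.' (+3 fires, +5 burnt)
Step 5: cell (3,3)='.' (+1 fires, +3 burnt)
Step 6: cell (3,3)='.' (+1 fires, +1 burnt)
Step 7: cell (3,3)='.' (+0 fires, +1 burnt)
  fire out at step 7

2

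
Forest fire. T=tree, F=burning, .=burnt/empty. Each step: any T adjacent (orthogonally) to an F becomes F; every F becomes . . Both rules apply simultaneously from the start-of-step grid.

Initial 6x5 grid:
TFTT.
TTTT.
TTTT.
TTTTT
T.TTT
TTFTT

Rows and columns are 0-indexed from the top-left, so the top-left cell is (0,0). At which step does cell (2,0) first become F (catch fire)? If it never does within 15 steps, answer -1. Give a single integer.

Step 1: cell (2,0)='T' (+6 fires, +2 burnt)
Step 2: cell (2,0)='T' (+8 fires, +6 burnt)
Step 3: cell (2,0)='F' (+7 fires, +8 burnt)
  -> target ignites at step 3
Step 4: cell (2,0)='.' (+3 fires, +7 burnt)
Step 5: cell (2,0)='.' (+0 fires, +3 burnt)
  fire out at step 5

3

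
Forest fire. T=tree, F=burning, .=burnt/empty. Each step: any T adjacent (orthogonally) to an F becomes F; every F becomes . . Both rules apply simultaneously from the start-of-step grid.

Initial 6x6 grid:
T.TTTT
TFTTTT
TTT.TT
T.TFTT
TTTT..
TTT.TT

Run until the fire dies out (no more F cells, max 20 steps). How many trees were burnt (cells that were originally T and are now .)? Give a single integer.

Step 1: +6 fires, +2 burnt (F count now 6)
Step 2: +8 fires, +6 burnt (F count now 8)
Step 3: +6 fires, +8 burnt (F count now 6)
Step 4: +4 fires, +6 burnt (F count now 4)
Step 5: +2 fires, +4 burnt (F count now 2)
Step 6: +0 fires, +2 burnt (F count now 0)
Fire out after step 6
Initially T: 28, now '.': 34
Total burnt (originally-T cells now '.'): 26

Answer: 26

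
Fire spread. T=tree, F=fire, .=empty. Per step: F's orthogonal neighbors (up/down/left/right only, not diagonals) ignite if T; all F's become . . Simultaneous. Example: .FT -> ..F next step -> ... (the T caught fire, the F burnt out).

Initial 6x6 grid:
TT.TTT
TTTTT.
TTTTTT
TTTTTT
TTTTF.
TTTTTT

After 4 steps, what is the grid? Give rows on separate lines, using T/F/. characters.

Step 1: 3 trees catch fire, 1 burn out
  TT.TTT
  TTTTT.
  TTTTTT
  TTTTFT
  TTTF..
  TTTTFT
Step 2: 6 trees catch fire, 3 burn out
  TT.TTT
  TTTTT.
  TTTTFT
  TTTF.F
  TTF...
  TTTF.F
Step 3: 6 trees catch fire, 6 burn out
  TT.TTT
  TTTTF.
  TTTF.F
  TTF...
  TF....
  TTF...
Step 4: 6 trees catch fire, 6 burn out
  TT.TFT
  TTTF..
  TTF...
  TF....
  F.....
  TF....

TT.TFT
TTTF..
TTF...
TF....
F.....
TF....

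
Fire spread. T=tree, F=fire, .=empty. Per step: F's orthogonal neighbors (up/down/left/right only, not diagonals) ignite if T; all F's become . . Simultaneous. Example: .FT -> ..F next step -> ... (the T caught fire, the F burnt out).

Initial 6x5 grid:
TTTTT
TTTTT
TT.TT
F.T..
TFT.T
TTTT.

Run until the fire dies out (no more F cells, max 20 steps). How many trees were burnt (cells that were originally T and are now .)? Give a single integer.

Step 1: +4 fires, +2 burnt (F count now 4)
Step 2: +5 fires, +4 burnt (F count now 5)
Step 3: +3 fires, +5 burnt (F count now 3)
Step 4: +2 fires, +3 burnt (F count now 2)
Step 5: +2 fires, +2 burnt (F count now 2)
Step 6: +3 fires, +2 burnt (F count now 3)
Step 7: +2 fires, +3 burnt (F count now 2)
Step 8: +0 fires, +2 burnt (F count now 0)
Fire out after step 8
Initially T: 22, now '.': 29
Total burnt (originally-T cells now '.'): 21

Answer: 21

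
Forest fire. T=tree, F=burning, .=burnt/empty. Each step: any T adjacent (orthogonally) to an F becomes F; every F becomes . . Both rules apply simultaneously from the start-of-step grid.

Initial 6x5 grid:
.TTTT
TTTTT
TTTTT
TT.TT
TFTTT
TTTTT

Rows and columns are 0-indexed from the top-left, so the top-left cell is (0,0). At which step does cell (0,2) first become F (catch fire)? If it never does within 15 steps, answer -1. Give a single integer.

Step 1: cell (0,2)='T' (+4 fires, +1 burnt)
Step 2: cell (0,2)='T' (+5 fires, +4 burnt)
Step 3: cell (0,2)='T' (+6 fires, +5 burnt)
Step 4: cell (0,2)='T' (+6 fires, +6 burnt)
Step 5: cell (0,2)='F' (+3 fires, +6 burnt)
  -> target ignites at step 5
Step 6: cell (0,2)='.' (+2 fires, +3 burnt)
Step 7: cell (0,2)='.' (+1 fires, +2 burnt)
Step 8: cell (0,2)='.' (+0 fires, +1 burnt)
  fire out at step 8

5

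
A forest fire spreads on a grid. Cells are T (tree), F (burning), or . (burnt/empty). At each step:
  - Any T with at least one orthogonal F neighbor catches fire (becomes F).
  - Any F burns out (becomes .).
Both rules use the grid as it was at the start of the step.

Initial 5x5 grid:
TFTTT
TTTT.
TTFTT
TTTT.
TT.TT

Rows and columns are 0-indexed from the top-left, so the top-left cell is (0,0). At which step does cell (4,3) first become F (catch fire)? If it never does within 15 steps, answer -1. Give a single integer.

Step 1: cell (4,3)='T' (+7 fires, +2 burnt)
Step 2: cell (4,3)='T' (+7 fires, +7 burnt)
Step 3: cell (4,3)='F' (+4 fires, +7 burnt)
  -> target ignites at step 3
Step 4: cell (4,3)='.' (+2 fires, +4 burnt)
Step 5: cell (4,3)='.' (+0 fires, +2 burnt)
  fire out at step 5

3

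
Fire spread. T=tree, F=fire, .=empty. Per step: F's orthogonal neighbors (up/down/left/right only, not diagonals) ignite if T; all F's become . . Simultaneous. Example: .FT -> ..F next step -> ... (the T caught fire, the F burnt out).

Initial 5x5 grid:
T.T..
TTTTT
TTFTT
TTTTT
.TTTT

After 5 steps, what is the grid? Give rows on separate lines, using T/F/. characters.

Step 1: 4 trees catch fire, 1 burn out
  T.T..
  TTFTT
  TF.FT
  TTFTT
  .TTTT
Step 2: 8 trees catch fire, 4 burn out
  T.F..
  TF.FT
  F...F
  TF.FT
  .TFTT
Step 3: 6 trees catch fire, 8 burn out
  T....
  F...F
  .....
  F...F
  .F.FT
Step 4: 2 trees catch fire, 6 burn out
  F....
  .....
  .....
  .....
  ....F
Step 5: 0 trees catch fire, 2 burn out
  .....
  .....
  .....
  .....
  .....

.....
.....
.....
.....
.....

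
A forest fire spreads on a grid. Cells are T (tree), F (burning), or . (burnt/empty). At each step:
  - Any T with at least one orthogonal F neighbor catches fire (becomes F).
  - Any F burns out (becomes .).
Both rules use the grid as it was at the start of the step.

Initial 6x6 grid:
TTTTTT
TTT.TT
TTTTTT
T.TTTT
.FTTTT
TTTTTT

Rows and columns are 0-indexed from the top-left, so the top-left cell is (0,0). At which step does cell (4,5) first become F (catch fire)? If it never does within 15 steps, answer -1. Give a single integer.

Step 1: cell (4,5)='T' (+2 fires, +1 burnt)
Step 2: cell (4,5)='T' (+4 fires, +2 burnt)
Step 3: cell (4,5)='T' (+4 fires, +4 burnt)
Step 4: cell (4,5)='F' (+6 fires, +4 burnt)
  -> target ignites at step 4
Step 5: cell (4,5)='.' (+6 fires, +6 burnt)
Step 6: cell (4,5)='.' (+6 fires, +6 burnt)
Step 7: cell (4,5)='.' (+3 fires, +6 burnt)
Step 8: cell (4,5)='.' (+1 fires, +3 burnt)
Step 9: cell (4,5)='.' (+0 fires, +1 burnt)
  fire out at step 9

4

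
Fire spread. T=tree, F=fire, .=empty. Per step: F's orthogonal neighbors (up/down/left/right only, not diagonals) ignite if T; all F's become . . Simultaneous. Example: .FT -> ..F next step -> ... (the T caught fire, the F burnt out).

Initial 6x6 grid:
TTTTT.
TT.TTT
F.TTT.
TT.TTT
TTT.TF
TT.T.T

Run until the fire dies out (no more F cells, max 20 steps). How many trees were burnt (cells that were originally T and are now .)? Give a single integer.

Answer: 25

Derivation:
Step 1: +5 fires, +2 burnt (F count now 5)
Step 2: +5 fires, +5 burnt (F count now 5)
Step 3: +5 fires, +5 burnt (F count now 5)
Step 4: +5 fires, +5 burnt (F count now 5)
Step 5: +5 fires, +5 burnt (F count now 5)
Step 6: +0 fires, +5 burnt (F count now 0)
Fire out after step 6
Initially T: 26, now '.': 35
Total burnt (originally-T cells now '.'): 25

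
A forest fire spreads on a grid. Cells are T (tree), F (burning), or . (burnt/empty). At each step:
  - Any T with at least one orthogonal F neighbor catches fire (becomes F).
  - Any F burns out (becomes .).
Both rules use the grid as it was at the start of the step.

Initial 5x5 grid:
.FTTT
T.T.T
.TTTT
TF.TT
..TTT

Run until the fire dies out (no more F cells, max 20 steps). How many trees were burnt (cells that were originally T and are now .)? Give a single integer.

Step 1: +3 fires, +2 burnt (F count now 3)
Step 2: +3 fires, +3 burnt (F count now 3)
Step 3: +2 fires, +3 burnt (F count now 2)
Step 4: +3 fires, +2 burnt (F count now 3)
Step 5: +2 fires, +3 burnt (F count now 2)
Step 6: +2 fires, +2 burnt (F count now 2)
Step 7: +0 fires, +2 burnt (F count now 0)
Fire out after step 7
Initially T: 16, now '.': 24
Total burnt (originally-T cells now '.'): 15

Answer: 15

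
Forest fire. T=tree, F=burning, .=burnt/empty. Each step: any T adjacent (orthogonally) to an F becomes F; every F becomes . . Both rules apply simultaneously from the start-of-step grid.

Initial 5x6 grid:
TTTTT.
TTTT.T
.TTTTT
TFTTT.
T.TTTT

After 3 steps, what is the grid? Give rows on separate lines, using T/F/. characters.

Step 1: 3 trees catch fire, 1 burn out
  TTTTT.
  TTTT.T
  .FTTTT
  F.FTT.
  T.TTTT
Step 2: 5 trees catch fire, 3 burn out
  TTTTT.
  TFTT.T
  ..FTTT
  ...FT.
  F.FTTT
Step 3: 6 trees catch fire, 5 burn out
  TFTTT.
  F.FT.T
  ...FTT
  ....F.
  ...FTT

TFTTT.
F.FT.T
...FTT
....F.
...FTT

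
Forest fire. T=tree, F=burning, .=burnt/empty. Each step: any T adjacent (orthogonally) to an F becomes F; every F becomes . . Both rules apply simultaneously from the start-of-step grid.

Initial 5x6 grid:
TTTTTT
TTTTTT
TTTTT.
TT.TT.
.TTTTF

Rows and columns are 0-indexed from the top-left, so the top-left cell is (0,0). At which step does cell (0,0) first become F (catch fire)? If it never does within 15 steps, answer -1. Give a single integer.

Step 1: cell (0,0)='T' (+1 fires, +1 burnt)
Step 2: cell (0,0)='T' (+2 fires, +1 burnt)
Step 3: cell (0,0)='T' (+3 fires, +2 burnt)
Step 4: cell (0,0)='T' (+3 fires, +3 burnt)
Step 5: cell (0,0)='T' (+5 fires, +3 burnt)
Step 6: cell (0,0)='T' (+5 fires, +5 burnt)
Step 7: cell (0,0)='T' (+3 fires, +5 burnt)
Step 8: cell (0,0)='T' (+2 fires, +3 burnt)
Step 9: cell (0,0)='F' (+1 fires, +2 burnt)
  -> target ignites at step 9
Step 10: cell (0,0)='.' (+0 fires, +1 burnt)
  fire out at step 10

9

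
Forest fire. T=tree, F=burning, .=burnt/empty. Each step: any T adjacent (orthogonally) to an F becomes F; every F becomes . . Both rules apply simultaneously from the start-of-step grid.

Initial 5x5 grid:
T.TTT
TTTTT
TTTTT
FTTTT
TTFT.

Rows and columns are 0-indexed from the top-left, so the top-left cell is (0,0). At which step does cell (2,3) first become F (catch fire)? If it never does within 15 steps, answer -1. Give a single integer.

Step 1: cell (2,3)='T' (+6 fires, +2 burnt)
Step 2: cell (2,3)='T' (+4 fires, +6 burnt)
Step 3: cell (2,3)='F' (+5 fires, +4 burnt)
  -> target ignites at step 3
Step 4: cell (2,3)='.' (+3 fires, +5 burnt)
Step 5: cell (2,3)='.' (+2 fires, +3 burnt)
Step 6: cell (2,3)='.' (+1 fires, +2 burnt)
Step 7: cell (2,3)='.' (+0 fires, +1 burnt)
  fire out at step 7

3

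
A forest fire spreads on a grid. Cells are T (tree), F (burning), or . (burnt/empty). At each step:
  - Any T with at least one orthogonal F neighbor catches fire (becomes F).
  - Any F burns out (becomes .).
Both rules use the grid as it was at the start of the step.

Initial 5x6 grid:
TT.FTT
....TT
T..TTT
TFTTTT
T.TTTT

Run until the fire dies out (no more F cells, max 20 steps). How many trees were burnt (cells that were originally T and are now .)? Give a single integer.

Step 1: +3 fires, +2 burnt (F count now 3)
Step 2: +6 fires, +3 burnt (F count now 6)
Step 3: +5 fires, +6 burnt (F count now 5)
Step 4: +3 fires, +5 burnt (F count now 3)
Step 5: +1 fires, +3 burnt (F count now 1)
Step 6: +0 fires, +1 burnt (F count now 0)
Fire out after step 6
Initially T: 20, now '.': 28
Total burnt (originally-T cells now '.'): 18

Answer: 18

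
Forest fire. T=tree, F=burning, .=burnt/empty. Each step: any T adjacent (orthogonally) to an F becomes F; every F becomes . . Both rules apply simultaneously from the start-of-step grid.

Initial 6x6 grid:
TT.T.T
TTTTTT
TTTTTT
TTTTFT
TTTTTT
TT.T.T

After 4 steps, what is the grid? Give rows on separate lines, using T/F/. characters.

Step 1: 4 trees catch fire, 1 burn out
  TT.T.T
  TTTTTT
  TTTTFT
  TTTF.F
  TTTTFT
  TT.T.T
Step 2: 6 trees catch fire, 4 burn out
  TT.T.T
  TTTTFT
  TTTF.F
  TTF...
  TTTF.F
  TT.T.T
Step 3: 7 trees catch fire, 6 burn out
  TT.T.T
  TTTF.F
  TTF...
  TF....
  TTF...
  TT.F.F
Step 4: 6 trees catch fire, 7 burn out
  TT.F.F
  TTF...
  TF....
  F.....
  TF....
  TT....

TT.F.F
TTF...
TF....
F.....
TF....
TT....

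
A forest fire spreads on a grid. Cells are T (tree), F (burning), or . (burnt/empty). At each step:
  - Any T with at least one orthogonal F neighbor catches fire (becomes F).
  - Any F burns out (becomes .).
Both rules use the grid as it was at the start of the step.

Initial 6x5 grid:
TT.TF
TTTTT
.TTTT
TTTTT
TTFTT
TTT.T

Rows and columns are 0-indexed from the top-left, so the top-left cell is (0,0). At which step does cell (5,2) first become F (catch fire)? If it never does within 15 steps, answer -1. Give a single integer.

Step 1: cell (5,2)='F' (+6 fires, +2 burnt)
  -> target ignites at step 1
Step 2: cell (5,2)='.' (+8 fires, +6 burnt)
Step 3: cell (5,2)='.' (+7 fires, +8 burnt)
Step 4: cell (5,2)='.' (+1 fires, +7 burnt)
Step 5: cell (5,2)='.' (+2 fires, +1 burnt)
Step 6: cell (5,2)='.' (+1 fires, +2 burnt)
Step 7: cell (5,2)='.' (+0 fires, +1 burnt)
  fire out at step 7

1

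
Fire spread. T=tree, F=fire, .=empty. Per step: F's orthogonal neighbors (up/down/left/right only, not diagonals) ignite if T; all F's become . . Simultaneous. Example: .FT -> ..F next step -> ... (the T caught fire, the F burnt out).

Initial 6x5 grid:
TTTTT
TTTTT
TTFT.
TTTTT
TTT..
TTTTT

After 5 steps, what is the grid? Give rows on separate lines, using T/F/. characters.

Step 1: 4 trees catch fire, 1 burn out
  TTTTT
  TTFTT
  TF.F.
  TTFTT
  TTT..
  TTTTT
Step 2: 7 trees catch fire, 4 burn out
  TTFTT
  TF.FT
  F....
  TF.FT
  TTF..
  TTTTT
Step 3: 8 trees catch fire, 7 burn out
  TF.FT
  F...F
  .....
  F...F
  TF...
  TTFTT
Step 4: 5 trees catch fire, 8 burn out
  F...F
  .....
  .....
  .....
  F....
  TF.FT
Step 5: 2 trees catch fire, 5 burn out
  .....
  .....
  .....
  .....
  .....
  F...F

.....
.....
.....
.....
.....
F...F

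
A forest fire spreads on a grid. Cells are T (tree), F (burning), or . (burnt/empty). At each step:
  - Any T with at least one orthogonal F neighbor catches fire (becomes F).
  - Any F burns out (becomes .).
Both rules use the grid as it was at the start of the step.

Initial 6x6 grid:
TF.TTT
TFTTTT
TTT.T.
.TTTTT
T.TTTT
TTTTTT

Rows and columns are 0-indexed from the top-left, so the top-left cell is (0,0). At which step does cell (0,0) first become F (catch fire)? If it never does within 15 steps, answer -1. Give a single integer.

Step 1: cell (0,0)='F' (+4 fires, +2 burnt)
  -> target ignites at step 1
Step 2: cell (0,0)='.' (+4 fires, +4 burnt)
Step 3: cell (0,0)='.' (+3 fires, +4 burnt)
Step 4: cell (0,0)='.' (+5 fires, +3 burnt)
Step 5: cell (0,0)='.' (+4 fires, +5 burnt)
Step 6: cell (0,0)='.' (+4 fires, +4 burnt)
Step 7: cell (0,0)='.' (+3 fires, +4 burnt)
Step 8: cell (0,0)='.' (+2 fires, +3 burnt)
Step 9: cell (0,0)='.' (+0 fires, +2 burnt)
  fire out at step 9

1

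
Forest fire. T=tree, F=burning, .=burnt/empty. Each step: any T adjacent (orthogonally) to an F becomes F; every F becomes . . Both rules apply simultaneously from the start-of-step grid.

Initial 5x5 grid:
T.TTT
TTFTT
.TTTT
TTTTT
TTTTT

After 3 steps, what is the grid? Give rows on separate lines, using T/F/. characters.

Step 1: 4 trees catch fire, 1 burn out
  T.FTT
  TF.FT
  .TFTT
  TTTTT
  TTTTT
Step 2: 6 trees catch fire, 4 burn out
  T..FT
  F...F
  .F.FT
  TTFTT
  TTTTT
Step 3: 6 trees catch fire, 6 burn out
  F...F
  .....
  ....F
  TF.FT
  TTFTT

F...F
.....
....F
TF.FT
TTFTT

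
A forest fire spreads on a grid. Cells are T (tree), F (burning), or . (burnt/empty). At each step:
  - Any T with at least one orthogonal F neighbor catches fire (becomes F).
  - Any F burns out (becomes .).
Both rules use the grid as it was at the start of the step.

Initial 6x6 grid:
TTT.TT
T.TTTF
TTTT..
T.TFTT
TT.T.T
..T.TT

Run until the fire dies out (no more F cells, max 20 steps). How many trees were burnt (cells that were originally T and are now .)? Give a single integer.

Answer: 23

Derivation:
Step 1: +6 fires, +2 burnt (F count now 6)
Step 2: +4 fires, +6 burnt (F count now 4)
Step 3: +3 fires, +4 burnt (F count now 3)
Step 4: +3 fires, +3 burnt (F count now 3)
Step 5: +4 fires, +3 burnt (F count now 4)
Step 6: +2 fires, +4 burnt (F count now 2)
Step 7: +1 fires, +2 burnt (F count now 1)
Step 8: +0 fires, +1 burnt (F count now 0)
Fire out after step 8
Initially T: 24, now '.': 35
Total burnt (originally-T cells now '.'): 23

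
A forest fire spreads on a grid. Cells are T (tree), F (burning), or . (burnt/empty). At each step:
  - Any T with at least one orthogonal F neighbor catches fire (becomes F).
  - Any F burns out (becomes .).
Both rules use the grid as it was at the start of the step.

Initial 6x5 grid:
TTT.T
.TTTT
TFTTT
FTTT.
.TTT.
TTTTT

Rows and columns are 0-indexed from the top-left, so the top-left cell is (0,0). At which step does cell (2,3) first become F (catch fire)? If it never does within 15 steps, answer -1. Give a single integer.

Step 1: cell (2,3)='T' (+4 fires, +2 burnt)
Step 2: cell (2,3)='F' (+5 fires, +4 burnt)
  -> target ignites at step 2
Step 3: cell (2,3)='.' (+7 fires, +5 burnt)
Step 4: cell (2,3)='.' (+4 fires, +7 burnt)
Step 5: cell (2,3)='.' (+2 fires, +4 burnt)
Step 6: cell (2,3)='.' (+1 fires, +2 burnt)
Step 7: cell (2,3)='.' (+0 fires, +1 burnt)
  fire out at step 7

2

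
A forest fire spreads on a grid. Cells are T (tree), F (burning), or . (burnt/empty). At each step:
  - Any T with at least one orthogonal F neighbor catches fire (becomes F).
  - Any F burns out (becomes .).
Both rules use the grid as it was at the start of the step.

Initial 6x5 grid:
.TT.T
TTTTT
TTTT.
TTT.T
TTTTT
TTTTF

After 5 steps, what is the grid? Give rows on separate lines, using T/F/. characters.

Step 1: 2 trees catch fire, 1 burn out
  .TT.T
  TTTTT
  TTTT.
  TTT.T
  TTTTF
  TTTF.
Step 2: 3 trees catch fire, 2 burn out
  .TT.T
  TTTTT
  TTTT.
  TTT.F
  TTTF.
  TTF..
Step 3: 2 trees catch fire, 3 burn out
  .TT.T
  TTTTT
  TTTT.
  TTT..
  TTF..
  TF...
Step 4: 3 trees catch fire, 2 burn out
  .TT.T
  TTTTT
  TTTT.
  TTF..
  TF...
  F....
Step 5: 3 trees catch fire, 3 burn out
  .TT.T
  TTTTT
  TTFT.
  TF...
  F....
  .....

.TT.T
TTTTT
TTFT.
TF...
F....
.....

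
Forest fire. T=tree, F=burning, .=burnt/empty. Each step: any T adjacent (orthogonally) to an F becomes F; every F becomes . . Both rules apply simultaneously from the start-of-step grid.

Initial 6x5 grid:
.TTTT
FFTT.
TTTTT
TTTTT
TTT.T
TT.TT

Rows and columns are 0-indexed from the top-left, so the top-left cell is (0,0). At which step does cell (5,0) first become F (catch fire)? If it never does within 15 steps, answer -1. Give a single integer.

Step 1: cell (5,0)='T' (+4 fires, +2 burnt)
Step 2: cell (5,0)='T' (+5 fires, +4 burnt)
Step 3: cell (5,0)='T' (+5 fires, +5 burnt)
Step 4: cell (5,0)='F' (+6 fires, +5 burnt)
  -> target ignites at step 4
Step 5: cell (5,0)='.' (+1 fires, +6 burnt)
Step 6: cell (5,0)='.' (+1 fires, +1 burnt)
Step 7: cell (5,0)='.' (+1 fires, +1 burnt)
Step 8: cell (5,0)='.' (+1 fires, +1 burnt)
Step 9: cell (5,0)='.' (+0 fires, +1 burnt)
  fire out at step 9

4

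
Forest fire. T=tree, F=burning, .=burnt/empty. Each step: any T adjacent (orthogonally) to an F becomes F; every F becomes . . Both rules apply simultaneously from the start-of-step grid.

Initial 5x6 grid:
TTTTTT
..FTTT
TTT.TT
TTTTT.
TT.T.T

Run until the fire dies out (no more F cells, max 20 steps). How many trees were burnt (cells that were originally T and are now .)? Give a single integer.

Step 1: +3 fires, +1 burnt (F count now 3)
Step 2: +5 fires, +3 burnt (F count now 5)
Step 3: +7 fires, +5 burnt (F count now 7)
Step 4: +6 fires, +7 burnt (F count now 6)
Step 5: +1 fires, +6 burnt (F count now 1)
Step 6: +0 fires, +1 burnt (F count now 0)
Fire out after step 6
Initially T: 23, now '.': 29
Total burnt (originally-T cells now '.'): 22

Answer: 22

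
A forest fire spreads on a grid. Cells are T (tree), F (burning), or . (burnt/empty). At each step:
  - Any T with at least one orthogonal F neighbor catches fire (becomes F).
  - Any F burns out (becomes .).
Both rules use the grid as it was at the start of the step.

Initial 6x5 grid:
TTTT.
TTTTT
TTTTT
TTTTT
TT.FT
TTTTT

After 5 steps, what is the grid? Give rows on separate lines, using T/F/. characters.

Step 1: 3 trees catch fire, 1 burn out
  TTTT.
  TTTTT
  TTTTT
  TTTFT
  TT..F
  TTTFT
Step 2: 5 trees catch fire, 3 burn out
  TTTT.
  TTTTT
  TTTFT
  TTF.F
  TT...
  TTF.F
Step 3: 5 trees catch fire, 5 burn out
  TTTT.
  TTTFT
  TTF.F
  TF...
  TT...
  TF...
Step 4: 7 trees catch fire, 5 burn out
  TTTF.
  TTF.F
  TF...
  F....
  TF...
  F....
Step 5: 4 trees catch fire, 7 burn out
  TTF..
  TF...
  F....
  .....
  F....
  .....

TTF..
TF...
F....
.....
F....
.....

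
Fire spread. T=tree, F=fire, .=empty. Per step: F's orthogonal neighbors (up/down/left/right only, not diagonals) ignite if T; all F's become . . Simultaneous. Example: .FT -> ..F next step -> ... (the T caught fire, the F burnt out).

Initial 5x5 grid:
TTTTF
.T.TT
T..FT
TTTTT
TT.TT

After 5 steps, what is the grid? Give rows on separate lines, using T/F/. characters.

Step 1: 5 trees catch fire, 2 burn out
  TTTF.
  .T.FF
  T...F
  TTTFT
  TT.TT
Step 2: 4 trees catch fire, 5 burn out
  TTF..
  .T...
  T....
  TTF.F
  TT.FT
Step 3: 3 trees catch fire, 4 burn out
  TF...
  .T...
  T....
  TF...
  TT..F
Step 4: 4 trees catch fire, 3 burn out
  F....
  .F...
  T....
  F....
  TF...
Step 5: 2 trees catch fire, 4 burn out
  .....
  .....
  F....
  .....
  F....

.....
.....
F....
.....
F....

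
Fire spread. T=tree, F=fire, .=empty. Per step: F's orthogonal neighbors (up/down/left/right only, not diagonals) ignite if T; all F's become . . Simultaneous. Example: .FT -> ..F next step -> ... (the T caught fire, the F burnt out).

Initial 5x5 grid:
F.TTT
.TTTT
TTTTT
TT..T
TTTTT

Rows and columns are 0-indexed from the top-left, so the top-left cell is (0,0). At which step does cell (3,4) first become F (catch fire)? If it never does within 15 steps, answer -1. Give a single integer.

Step 1: cell (3,4)='T' (+0 fires, +1 burnt)
  fire out at step 1
Target never catches fire within 15 steps

-1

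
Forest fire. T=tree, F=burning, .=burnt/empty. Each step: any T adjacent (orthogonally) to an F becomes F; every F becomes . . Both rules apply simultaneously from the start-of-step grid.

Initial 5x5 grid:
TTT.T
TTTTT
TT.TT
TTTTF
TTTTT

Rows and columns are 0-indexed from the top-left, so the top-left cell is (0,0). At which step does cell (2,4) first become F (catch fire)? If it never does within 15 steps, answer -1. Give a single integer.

Step 1: cell (2,4)='F' (+3 fires, +1 burnt)
  -> target ignites at step 1
Step 2: cell (2,4)='.' (+4 fires, +3 burnt)
Step 3: cell (2,4)='.' (+4 fires, +4 burnt)
Step 4: cell (2,4)='.' (+4 fires, +4 burnt)
Step 5: cell (2,4)='.' (+4 fires, +4 burnt)
Step 6: cell (2,4)='.' (+2 fires, +4 burnt)
Step 7: cell (2,4)='.' (+1 fires, +2 burnt)
Step 8: cell (2,4)='.' (+0 fires, +1 burnt)
  fire out at step 8

1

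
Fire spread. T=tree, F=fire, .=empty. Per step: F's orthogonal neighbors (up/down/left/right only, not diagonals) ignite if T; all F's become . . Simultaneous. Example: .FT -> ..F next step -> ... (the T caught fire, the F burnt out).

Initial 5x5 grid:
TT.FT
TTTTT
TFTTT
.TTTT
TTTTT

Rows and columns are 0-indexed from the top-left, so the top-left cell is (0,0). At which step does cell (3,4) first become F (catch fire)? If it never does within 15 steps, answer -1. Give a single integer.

Step 1: cell (3,4)='T' (+6 fires, +2 burnt)
Step 2: cell (3,4)='T' (+7 fires, +6 burnt)
Step 3: cell (3,4)='T' (+5 fires, +7 burnt)
Step 4: cell (3,4)='F' (+2 fires, +5 burnt)
  -> target ignites at step 4
Step 5: cell (3,4)='.' (+1 fires, +2 burnt)
Step 6: cell (3,4)='.' (+0 fires, +1 burnt)
  fire out at step 6

4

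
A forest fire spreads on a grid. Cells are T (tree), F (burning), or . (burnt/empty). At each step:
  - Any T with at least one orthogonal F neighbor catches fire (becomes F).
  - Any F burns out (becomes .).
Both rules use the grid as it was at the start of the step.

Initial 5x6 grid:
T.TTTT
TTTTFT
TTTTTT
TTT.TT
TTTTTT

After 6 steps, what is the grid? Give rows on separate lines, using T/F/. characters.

Step 1: 4 trees catch fire, 1 burn out
  T.TTFT
  TTTF.F
  TTTTFT
  TTT.TT
  TTTTTT
Step 2: 6 trees catch fire, 4 burn out
  T.TF.F
  TTF...
  TTTF.F
  TTT.FT
  TTTTTT
Step 3: 5 trees catch fire, 6 burn out
  T.F...
  TF....
  TTF...
  TTT..F
  TTTTFT
Step 4: 5 trees catch fire, 5 burn out
  T.....
  F.....
  TF....
  TTF...
  TTTF.F
Step 5: 4 trees catch fire, 5 burn out
  F.....
  ......
  F.....
  TF....
  TTF...
Step 6: 2 trees catch fire, 4 burn out
  ......
  ......
  ......
  F.....
  TF....

......
......
......
F.....
TF....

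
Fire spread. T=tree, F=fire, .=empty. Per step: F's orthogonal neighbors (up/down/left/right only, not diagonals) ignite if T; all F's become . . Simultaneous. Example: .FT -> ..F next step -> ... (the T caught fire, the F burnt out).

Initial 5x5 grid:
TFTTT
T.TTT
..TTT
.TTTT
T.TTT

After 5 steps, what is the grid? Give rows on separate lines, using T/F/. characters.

Step 1: 2 trees catch fire, 1 burn out
  F.FTT
  T.TTT
  ..TTT
  .TTTT
  T.TTT
Step 2: 3 trees catch fire, 2 burn out
  ...FT
  F.FTT
  ..TTT
  .TTTT
  T.TTT
Step 3: 3 trees catch fire, 3 burn out
  ....F
  ...FT
  ..FTT
  .TTTT
  T.TTT
Step 4: 3 trees catch fire, 3 burn out
  .....
  ....F
  ...FT
  .TFTT
  T.TTT
Step 5: 4 trees catch fire, 3 burn out
  .....
  .....
  ....F
  .F.FT
  T.FTT

.....
.....
....F
.F.FT
T.FTT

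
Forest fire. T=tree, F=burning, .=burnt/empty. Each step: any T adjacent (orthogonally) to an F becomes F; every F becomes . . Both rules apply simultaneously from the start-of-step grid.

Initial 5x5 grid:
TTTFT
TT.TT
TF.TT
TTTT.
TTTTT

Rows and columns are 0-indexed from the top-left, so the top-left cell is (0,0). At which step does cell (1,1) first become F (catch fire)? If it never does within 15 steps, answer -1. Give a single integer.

Step 1: cell (1,1)='F' (+6 fires, +2 burnt)
  -> target ignites at step 1
Step 2: cell (1,1)='.' (+7 fires, +6 burnt)
Step 3: cell (1,1)='.' (+5 fires, +7 burnt)
Step 4: cell (1,1)='.' (+1 fires, +5 burnt)
Step 5: cell (1,1)='.' (+1 fires, +1 burnt)
Step 6: cell (1,1)='.' (+0 fires, +1 burnt)
  fire out at step 6

1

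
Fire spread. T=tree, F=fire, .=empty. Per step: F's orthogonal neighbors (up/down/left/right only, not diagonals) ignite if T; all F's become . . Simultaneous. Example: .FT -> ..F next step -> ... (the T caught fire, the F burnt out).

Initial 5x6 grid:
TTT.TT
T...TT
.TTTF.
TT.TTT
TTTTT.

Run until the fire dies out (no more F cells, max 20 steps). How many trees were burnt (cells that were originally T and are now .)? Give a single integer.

Answer: 17

Derivation:
Step 1: +3 fires, +1 burnt (F count now 3)
Step 2: +6 fires, +3 burnt (F count now 6)
Step 3: +3 fires, +6 burnt (F count now 3)
Step 4: +2 fires, +3 burnt (F count now 2)
Step 5: +2 fires, +2 burnt (F count now 2)
Step 6: +1 fires, +2 burnt (F count now 1)
Step 7: +0 fires, +1 burnt (F count now 0)
Fire out after step 7
Initially T: 21, now '.': 26
Total burnt (originally-T cells now '.'): 17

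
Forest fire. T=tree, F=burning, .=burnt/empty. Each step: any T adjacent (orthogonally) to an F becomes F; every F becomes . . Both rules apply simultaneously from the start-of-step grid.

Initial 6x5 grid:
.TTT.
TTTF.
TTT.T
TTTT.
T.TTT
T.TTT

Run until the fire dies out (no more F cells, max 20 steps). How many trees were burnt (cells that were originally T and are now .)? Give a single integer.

Answer: 21

Derivation:
Step 1: +2 fires, +1 burnt (F count now 2)
Step 2: +3 fires, +2 burnt (F count now 3)
Step 3: +4 fires, +3 burnt (F count now 4)
Step 4: +4 fires, +4 burnt (F count now 4)
Step 5: +3 fires, +4 burnt (F count now 3)
Step 6: +3 fires, +3 burnt (F count now 3)
Step 7: +2 fires, +3 burnt (F count now 2)
Step 8: +0 fires, +2 burnt (F count now 0)
Fire out after step 8
Initially T: 22, now '.': 29
Total burnt (originally-T cells now '.'): 21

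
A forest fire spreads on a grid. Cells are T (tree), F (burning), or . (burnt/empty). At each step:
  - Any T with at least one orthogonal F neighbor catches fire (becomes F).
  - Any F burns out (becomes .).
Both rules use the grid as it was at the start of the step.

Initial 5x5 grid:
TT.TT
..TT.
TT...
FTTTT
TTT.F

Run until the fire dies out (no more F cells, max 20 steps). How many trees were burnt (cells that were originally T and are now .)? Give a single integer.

Step 1: +4 fires, +2 burnt (F count now 4)
Step 2: +4 fires, +4 burnt (F count now 4)
Step 3: +1 fires, +4 burnt (F count now 1)
Step 4: +0 fires, +1 burnt (F count now 0)
Fire out after step 4
Initially T: 15, now '.': 19
Total burnt (originally-T cells now '.'): 9

Answer: 9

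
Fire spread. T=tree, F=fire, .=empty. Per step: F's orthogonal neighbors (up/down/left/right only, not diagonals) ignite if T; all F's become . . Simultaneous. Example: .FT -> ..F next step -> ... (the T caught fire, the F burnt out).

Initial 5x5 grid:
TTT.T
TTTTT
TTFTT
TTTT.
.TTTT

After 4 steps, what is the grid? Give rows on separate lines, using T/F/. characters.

Step 1: 4 trees catch fire, 1 burn out
  TTT.T
  TTFTT
  TF.FT
  TTFT.
  .TTTT
Step 2: 8 trees catch fire, 4 burn out
  TTF.T
  TF.FT
  F...F
  TF.F.
  .TFTT
Step 3: 6 trees catch fire, 8 burn out
  TF..T
  F...F
  .....
  F....
  .F.FT
Step 4: 3 trees catch fire, 6 burn out
  F...F
  .....
  .....
  .....
  ....F

F...F
.....
.....
.....
....F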